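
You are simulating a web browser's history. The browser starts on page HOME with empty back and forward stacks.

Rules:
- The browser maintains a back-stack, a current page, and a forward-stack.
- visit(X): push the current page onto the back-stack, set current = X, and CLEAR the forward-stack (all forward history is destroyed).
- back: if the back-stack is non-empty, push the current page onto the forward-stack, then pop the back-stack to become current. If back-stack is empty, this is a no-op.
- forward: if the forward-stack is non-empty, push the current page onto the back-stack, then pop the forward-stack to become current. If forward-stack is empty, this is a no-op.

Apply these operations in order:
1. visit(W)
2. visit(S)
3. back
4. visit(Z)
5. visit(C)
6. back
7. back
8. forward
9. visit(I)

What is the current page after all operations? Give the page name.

Answer: I

Derivation:
After 1 (visit(W)): cur=W back=1 fwd=0
After 2 (visit(S)): cur=S back=2 fwd=0
After 3 (back): cur=W back=1 fwd=1
After 4 (visit(Z)): cur=Z back=2 fwd=0
After 5 (visit(C)): cur=C back=3 fwd=0
After 6 (back): cur=Z back=2 fwd=1
After 7 (back): cur=W back=1 fwd=2
After 8 (forward): cur=Z back=2 fwd=1
After 9 (visit(I)): cur=I back=3 fwd=0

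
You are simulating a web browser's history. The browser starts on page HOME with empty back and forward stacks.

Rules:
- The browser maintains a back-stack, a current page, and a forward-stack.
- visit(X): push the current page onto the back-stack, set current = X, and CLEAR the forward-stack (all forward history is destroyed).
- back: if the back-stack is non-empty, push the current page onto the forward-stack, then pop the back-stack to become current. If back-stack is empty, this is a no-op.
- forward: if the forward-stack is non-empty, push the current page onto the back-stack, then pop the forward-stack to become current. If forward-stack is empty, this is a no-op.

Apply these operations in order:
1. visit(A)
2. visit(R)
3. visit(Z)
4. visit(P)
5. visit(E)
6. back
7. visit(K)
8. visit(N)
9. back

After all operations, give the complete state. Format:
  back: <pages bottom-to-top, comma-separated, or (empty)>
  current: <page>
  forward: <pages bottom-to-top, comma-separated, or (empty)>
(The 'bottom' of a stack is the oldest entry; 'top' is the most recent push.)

Answer: back: HOME,A,R,Z,P
current: K
forward: N

Derivation:
After 1 (visit(A)): cur=A back=1 fwd=0
After 2 (visit(R)): cur=R back=2 fwd=0
After 3 (visit(Z)): cur=Z back=3 fwd=0
After 4 (visit(P)): cur=P back=4 fwd=0
After 5 (visit(E)): cur=E back=5 fwd=0
After 6 (back): cur=P back=4 fwd=1
After 7 (visit(K)): cur=K back=5 fwd=0
After 8 (visit(N)): cur=N back=6 fwd=0
After 9 (back): cur=K back=5 fwd=1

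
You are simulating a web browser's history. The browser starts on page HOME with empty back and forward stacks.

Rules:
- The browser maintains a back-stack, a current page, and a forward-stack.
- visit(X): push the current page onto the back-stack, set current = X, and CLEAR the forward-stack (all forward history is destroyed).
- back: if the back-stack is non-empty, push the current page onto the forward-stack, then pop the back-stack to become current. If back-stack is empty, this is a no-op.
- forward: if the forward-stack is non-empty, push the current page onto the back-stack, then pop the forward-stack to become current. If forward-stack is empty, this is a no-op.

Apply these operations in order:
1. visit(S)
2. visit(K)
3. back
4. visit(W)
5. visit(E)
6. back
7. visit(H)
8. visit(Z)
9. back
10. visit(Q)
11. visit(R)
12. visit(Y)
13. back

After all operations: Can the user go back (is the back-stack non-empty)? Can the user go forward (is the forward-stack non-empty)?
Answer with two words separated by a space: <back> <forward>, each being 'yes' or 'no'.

After 1 (visit(S)): cur=S back=1 fwd=0
After 2 (visit(K)): cur=K back=2 fwd=0
After 3 (back): cur=S back=1 fwd=1
After 4 (visit(W)): cur=W back=2 fwd=0
After 5 (visit(E)): cur=E back=3 fwd=0
After 6 (back): cur=W back=2 fwd=1
After 7 (visit(H)): cur=H back=3 fwd=0
After 8 (visit(Z)): cur=Z back=4 fwd=0
After 9 (back): cur=H back=3 fwd=1
After 10 (visit(Q)): cur=Q back=4 fwd=0
After 11 (visit(R)): cur=R back=5 fwd=0
After 12 (visit(Y)): cur=Y back=6 fwd=0
After 13 (back): cur=R back=5 fwd=1

Answer: yes yes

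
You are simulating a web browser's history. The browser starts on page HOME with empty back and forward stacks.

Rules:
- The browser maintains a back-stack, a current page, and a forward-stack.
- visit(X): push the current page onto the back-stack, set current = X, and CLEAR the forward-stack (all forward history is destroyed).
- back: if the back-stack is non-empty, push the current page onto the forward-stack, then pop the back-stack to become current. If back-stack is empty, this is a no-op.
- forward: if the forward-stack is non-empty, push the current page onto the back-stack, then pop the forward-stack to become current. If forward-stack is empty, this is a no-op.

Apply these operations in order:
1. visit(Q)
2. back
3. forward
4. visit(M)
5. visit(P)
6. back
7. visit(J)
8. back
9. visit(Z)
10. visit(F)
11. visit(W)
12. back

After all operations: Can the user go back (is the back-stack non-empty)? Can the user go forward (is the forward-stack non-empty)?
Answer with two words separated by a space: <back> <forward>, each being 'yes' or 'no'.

After 1 (visit(Q)): cur=Q back=1 fwd=0
After 2 (back): cur=HOME back=0 fwd=1
After 3 (forward): cur=Q back=1 fwd=0
After 4 (visit(M)): cur=M back=2 fwd=0
After 5 (visit(P)): cur=P back=3 fwd=0
After 6 (back): cur=M back=2 fwd=1
After 7 (visit(J)): cur=J back=3 fwd=0
After 8 (back): cur=M back=2 fwd=1
After 9 (visit(Z)): cur=Z back=3 fwd=0
After 10 (visit(F)): cur=F back=4 fwd=0
After 11 (visit(W)): cur=W back=5 fwd=0
After 12 (back): cur=F back=4 fwd=1

Answer: yes yes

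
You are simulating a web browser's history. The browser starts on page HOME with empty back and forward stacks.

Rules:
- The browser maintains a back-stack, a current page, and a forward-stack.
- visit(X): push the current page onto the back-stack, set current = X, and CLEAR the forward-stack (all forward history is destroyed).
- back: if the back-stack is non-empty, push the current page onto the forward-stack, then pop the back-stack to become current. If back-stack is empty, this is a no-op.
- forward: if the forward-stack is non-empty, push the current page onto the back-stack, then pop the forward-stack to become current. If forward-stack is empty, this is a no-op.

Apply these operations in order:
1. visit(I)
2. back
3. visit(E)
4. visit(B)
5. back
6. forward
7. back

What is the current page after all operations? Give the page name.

After 1 (visit(I)): cur=I back=1 fwd=0
After 2 (back): cur=HOME back=0 fwd=1
After 3 (visit(E)): cur=E back=1 fwd=0
After 4 (visit(B)): cur=B back=2 fwd=0
After 5 (back): cur=E back=1 fwd=1
After 6 (forward): cur=B back=2 fwd=0
After 7 (back): cur=E back=1 fwd=1

Answer: E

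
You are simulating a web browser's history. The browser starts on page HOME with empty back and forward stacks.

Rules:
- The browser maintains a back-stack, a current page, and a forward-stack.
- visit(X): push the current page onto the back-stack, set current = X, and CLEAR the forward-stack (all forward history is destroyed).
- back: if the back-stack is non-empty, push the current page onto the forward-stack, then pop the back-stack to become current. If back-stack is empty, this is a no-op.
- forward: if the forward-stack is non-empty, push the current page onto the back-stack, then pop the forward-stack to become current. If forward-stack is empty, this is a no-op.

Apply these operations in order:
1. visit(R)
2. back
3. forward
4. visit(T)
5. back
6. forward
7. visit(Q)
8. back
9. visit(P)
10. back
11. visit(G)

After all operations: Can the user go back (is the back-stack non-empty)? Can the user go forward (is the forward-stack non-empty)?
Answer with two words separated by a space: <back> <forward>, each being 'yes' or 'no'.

After 1 (visit(R)): cur=R back=1 fwd=0
After 2 (back): cur=HOME back=0 fwd=1
After 3 (forward): cur=R back=1 fwd=0
After 4 (visit(T)): cur=T back=2 fwd=0
After 5 (back): cur=R back=1 fwd=1
After 6 (forward): cur=T back=2 fwd=0
After 7 (visit(Q)): cur=Q back=3 fwd=0
After 8 (back): cur=T back=2 fwd=1
After 9 (visit(P)): cur=P back=3 fwd=0
After 10 (back): cur=T back=2 fwd=1
After 11 (visit(G)): cur=G back=3 fwd=0

Answer: yes no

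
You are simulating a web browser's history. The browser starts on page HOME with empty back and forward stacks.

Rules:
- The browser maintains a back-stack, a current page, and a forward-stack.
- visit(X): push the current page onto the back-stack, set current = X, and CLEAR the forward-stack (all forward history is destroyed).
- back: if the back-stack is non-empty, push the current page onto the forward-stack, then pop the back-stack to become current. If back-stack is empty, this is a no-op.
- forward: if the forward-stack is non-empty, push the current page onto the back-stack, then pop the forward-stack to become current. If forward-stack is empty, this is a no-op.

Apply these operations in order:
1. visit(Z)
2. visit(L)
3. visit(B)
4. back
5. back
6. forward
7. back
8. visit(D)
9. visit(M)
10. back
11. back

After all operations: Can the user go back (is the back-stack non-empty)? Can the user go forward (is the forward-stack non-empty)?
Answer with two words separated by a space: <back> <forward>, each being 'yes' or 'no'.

Answer: yes yes

Derivation:
After 1 (visit(Z)): cur=Z back=1 fwd=0
After 2 (visit(L)): cur=L back=2 fwd=0
After 3 (visit(B)): cur=B back=3 fwd=0
After 4 (back): cur=L back=2 fwd=1
After 5 (back): cur=Z back=1 fwd=2
After 6 (forward): cur=L back=2 fwd=1
After 7 (back): cur=Z back=1 fwd=2
After 8 (visit(D)): cur=D back=2 fwd=0
After 9 (visit(M)): cur=M back=3 fwd=0
After 10 (back): cur=D back=2 fwd=1
After 11 (back): cur=Z back=1 fwd=2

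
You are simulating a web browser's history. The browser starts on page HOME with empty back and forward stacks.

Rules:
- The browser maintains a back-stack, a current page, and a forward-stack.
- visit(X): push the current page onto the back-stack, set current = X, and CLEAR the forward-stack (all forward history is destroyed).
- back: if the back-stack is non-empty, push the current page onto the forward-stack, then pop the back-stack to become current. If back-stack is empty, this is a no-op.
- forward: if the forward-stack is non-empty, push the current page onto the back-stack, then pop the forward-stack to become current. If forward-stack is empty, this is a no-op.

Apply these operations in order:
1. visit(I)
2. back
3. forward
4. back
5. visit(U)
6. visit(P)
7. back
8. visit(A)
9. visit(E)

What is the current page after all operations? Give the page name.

Answer: E

Derivation:
After 1 (visit(I)): cur=I back=1 fwd=0
After 2 (back): cur=HOME back=0 fwd=1
After 3 (forward): cur=I back=1 fwd=0
After 4 (back): cur=HOME back=0 fwd=1
After 5 (visit(U)): cur=U back=1 fwd=0
After 6 (visit(P)): cur=P back=2 fwd=0
After 7 (back): cur=U back=1 fwd=1
After 8 (visit(A)): cur=A back=2 fwd=0
After 9 (visit(E)): cur=E back=3 fwd=0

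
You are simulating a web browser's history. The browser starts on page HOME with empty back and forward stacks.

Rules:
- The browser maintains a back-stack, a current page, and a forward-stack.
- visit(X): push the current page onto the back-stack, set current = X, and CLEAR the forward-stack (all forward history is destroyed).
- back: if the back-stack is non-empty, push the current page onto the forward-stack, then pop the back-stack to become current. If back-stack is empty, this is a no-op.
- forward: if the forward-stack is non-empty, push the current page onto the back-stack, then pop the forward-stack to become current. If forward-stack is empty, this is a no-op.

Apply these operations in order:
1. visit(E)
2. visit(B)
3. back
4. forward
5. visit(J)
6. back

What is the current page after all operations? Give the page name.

Answer: B

Derivation:
After 1 (visit(E)): cur=E back=1 fwd=0
After 2 (visit(B)): cur=B back=2 fwd=0
After 3 (back): cur=E back=1 fwd=1
After 4 (forward): cur=B back=2 fwd=0
After 5 (visit(J)): cur=J back=3 fwd=0
After 6 (back): cur=B back=2 fwd=1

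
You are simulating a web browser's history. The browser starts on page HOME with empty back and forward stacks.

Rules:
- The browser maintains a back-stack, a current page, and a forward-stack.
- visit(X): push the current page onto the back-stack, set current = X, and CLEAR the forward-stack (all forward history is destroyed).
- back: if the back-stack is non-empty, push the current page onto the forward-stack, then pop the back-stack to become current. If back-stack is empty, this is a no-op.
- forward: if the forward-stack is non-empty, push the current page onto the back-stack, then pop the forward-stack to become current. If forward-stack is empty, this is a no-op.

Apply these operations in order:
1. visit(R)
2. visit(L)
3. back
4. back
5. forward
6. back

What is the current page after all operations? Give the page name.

Answer: HOME

Derivation:
After 1 (visit(R)): cur=R back=1 fwd=0
After 2 (visit(L)): cur=L back=2 fwd=0
After 3 (back): cur=R back=1 fwd=1
After 4 (back): cur=HOME back=0 fwd=2
After 5 (forward): cur=R back=1 fwd=1
After 6 (back): cur=HOME back=0 fwd=2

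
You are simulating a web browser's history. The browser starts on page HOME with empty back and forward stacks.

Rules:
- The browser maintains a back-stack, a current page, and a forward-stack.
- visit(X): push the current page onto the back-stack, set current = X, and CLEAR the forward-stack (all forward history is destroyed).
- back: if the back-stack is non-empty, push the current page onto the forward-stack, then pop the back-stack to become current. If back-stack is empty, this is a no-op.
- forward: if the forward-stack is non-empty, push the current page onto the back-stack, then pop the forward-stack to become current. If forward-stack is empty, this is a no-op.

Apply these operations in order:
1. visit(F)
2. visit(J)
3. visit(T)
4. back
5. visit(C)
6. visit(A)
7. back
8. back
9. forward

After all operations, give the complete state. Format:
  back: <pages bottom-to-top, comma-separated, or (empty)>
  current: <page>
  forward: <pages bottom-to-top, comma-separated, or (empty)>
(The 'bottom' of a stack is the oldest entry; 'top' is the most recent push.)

Answer: back: HOME,F,J
current: C
forward: A

Derivation:
After 1 (visit(F)): cur=F back=1 fwd=0
After 2 (visit(J)): cur=J back=2 fwd=0
After 3 (visit(T)): cur=T back=3 fwd=0
After 4 (back): cur=J back=2 fwd=1
After 5 (visit(C)): cur=C back=3 fwd=0
After 6 (visit(A)): cur=A back=4 fwd=0
After 7 (back): cur=C back=3 fwd=1
After 8 (back): cur=J back=2 fwd=2
After 9 (forward): cur=C back=3 fwd=1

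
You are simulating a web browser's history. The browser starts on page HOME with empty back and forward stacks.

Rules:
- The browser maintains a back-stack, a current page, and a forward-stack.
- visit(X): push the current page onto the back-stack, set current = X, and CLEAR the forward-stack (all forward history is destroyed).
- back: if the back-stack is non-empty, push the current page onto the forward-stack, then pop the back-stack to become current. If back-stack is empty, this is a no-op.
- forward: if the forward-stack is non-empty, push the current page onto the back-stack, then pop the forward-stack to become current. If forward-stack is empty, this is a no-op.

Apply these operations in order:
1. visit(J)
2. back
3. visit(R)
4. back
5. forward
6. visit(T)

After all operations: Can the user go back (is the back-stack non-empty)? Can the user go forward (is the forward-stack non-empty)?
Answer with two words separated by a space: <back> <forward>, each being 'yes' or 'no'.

Answer: yes no

Derivation:
After 1 (visit(J)): cur=J back=1 fwd=0
After 2 (back): cur=HOME back=0 fwd=1
After 3 (visit(R)): cur=R back=1 fwd=0
After 4 (back): cur=HOME back=0 fwd=1
After 5 (forward): cur=R back=1 fwd=0
After 6 (visit(T)): cur=T back=2 fwd=0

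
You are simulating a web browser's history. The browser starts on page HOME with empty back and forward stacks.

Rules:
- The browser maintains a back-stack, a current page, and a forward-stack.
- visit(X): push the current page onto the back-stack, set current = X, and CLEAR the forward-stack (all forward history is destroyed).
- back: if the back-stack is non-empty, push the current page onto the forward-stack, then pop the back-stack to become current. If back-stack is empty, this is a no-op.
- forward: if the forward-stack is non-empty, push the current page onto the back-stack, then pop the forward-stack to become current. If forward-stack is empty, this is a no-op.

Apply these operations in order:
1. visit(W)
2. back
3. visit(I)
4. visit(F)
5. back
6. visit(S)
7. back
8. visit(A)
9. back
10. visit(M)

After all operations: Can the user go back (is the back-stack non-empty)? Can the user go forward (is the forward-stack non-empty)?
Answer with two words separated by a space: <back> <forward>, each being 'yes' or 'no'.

After 1 (visit(W)): cur=W back=1 fwd=0
After 2 (back): cur=HOME back=0 fwd=1
After 3 (visit(I)): cur=I back=1 fwd=0
After 4 (visit(F)): cur=F back=2 fwd=0
After 5 (back): cur=I back=1 fwd=1
After 6 (visit(S)): cur=S back=2 fwd=0
After 7 (back): cur=I back=1 fwd=1
After 8 (visit(A)): cur=A back=2 fwd=0
After 9 (back): cur=I back=1 fwd=1
After 10 (visit(M)): cur=M back=2 fwd=0

Answer: yes no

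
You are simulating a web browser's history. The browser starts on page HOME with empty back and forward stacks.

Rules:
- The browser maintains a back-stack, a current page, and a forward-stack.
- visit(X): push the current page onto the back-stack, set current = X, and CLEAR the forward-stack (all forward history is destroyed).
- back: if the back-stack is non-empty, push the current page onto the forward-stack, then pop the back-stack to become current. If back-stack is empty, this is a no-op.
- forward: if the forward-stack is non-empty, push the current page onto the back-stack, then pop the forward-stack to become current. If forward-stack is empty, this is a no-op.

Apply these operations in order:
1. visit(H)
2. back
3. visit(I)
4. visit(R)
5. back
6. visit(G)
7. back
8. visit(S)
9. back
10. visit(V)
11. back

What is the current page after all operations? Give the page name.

Answer: I

Derivation:
After 1 (visit(H)): cur=H back=1 fwd=0
After 2 (back): cur=HOME back=0 fwd=1
After 3 (visit(I)): cur=I back=1 fwd=0
After 4 (visit(R)): cur=R back=2 fwd=0
After 5 (back): cur=I back=1 fwd=1
After 6 (visit(G)): cur=G back=2 fwd=0
After 7 (back): cur=I back=1 fwd=1
After 8 (visit(S)): cur=S back=2 fwd=0
After 9 (back): cur=I back=1 fwd=1
After 10 (visit(V)): cur=V back=2 fwd=0
After 11 (back): cur=I back=1 fwd=1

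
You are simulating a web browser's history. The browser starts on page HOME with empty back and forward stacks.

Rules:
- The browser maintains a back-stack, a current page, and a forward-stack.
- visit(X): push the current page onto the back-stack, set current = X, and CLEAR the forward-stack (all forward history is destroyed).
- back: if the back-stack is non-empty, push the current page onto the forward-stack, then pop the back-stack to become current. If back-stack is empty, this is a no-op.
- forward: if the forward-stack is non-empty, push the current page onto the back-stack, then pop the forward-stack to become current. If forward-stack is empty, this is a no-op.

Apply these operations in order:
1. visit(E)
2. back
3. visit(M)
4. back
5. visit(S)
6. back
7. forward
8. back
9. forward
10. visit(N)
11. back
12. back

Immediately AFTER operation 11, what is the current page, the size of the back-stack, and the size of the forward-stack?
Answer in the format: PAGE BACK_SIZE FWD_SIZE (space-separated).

After 1 (visit(E)): cur=E back=1 fwd=0
After 2 (back): cur=HOME back=0 fwd=1
After 3 (visit(M)): cur=M back=1 fwd=0
After 4 (back): cur=HOME back=0 fwd=1
After 5 (visit(S)): cur=S back=1 fwd=0
After 6 (back): cur=HOME back=0 fwd=1
After 7 (forward): cur=S back=1 fwd=0
After 8 (back): cur=HOME back=0 fwd=1
After 9 (forward): cur=S back=1 fwd=0
After 10 (visit(N)): cur=N back=2 fwd=0
After 11 (back): cur=S back=1 fwd=1

S 1 1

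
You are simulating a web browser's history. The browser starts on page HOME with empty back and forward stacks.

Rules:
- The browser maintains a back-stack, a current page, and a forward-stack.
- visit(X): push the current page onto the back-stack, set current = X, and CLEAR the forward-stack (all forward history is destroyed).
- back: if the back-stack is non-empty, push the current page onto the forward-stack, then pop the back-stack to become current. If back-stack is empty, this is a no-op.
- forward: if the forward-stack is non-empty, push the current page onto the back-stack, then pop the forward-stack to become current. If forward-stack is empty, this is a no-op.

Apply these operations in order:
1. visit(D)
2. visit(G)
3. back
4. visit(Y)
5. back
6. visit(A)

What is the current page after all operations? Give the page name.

Answer: A

Derivation:
After 1 (visit(D)): cur=D back=1 fwd=0
After 2 (visit(G)): cur=G back=2 fwd=0
After 3 (back): cur=D back=1 fwd=1
After 4 (visit(Y)): cur=Y back=2 fwd=0
After 5 (back): cur=D back=1 fwd=1
After 6 (visit(A)): cur=A back=2 fwd=0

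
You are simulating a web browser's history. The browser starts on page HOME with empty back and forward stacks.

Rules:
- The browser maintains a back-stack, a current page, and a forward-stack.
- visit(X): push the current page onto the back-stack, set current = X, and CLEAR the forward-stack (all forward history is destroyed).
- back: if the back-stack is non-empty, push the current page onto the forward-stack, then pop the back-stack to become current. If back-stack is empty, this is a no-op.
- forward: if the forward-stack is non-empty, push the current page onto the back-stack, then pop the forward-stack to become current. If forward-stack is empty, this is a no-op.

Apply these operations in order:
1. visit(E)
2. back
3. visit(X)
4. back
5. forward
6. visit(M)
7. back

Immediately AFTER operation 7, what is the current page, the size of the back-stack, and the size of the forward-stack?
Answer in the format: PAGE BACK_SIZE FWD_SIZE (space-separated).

After 1 (visit(E)): cur=E back=1 fwd=0
After 2 (back): cur=HOME back=0 fwd=1
After 3 (visit(X)): cur=X back=1 fwd=0
After 4 (back): cur=HOME back=0 fwd=1
After 5 (forward): cur=X back=1 fwd=0
After 6 (visit(M)): cur=M back=2 fwd=0
After 7 (back): cur=X back=1 fwd=1

X 1 1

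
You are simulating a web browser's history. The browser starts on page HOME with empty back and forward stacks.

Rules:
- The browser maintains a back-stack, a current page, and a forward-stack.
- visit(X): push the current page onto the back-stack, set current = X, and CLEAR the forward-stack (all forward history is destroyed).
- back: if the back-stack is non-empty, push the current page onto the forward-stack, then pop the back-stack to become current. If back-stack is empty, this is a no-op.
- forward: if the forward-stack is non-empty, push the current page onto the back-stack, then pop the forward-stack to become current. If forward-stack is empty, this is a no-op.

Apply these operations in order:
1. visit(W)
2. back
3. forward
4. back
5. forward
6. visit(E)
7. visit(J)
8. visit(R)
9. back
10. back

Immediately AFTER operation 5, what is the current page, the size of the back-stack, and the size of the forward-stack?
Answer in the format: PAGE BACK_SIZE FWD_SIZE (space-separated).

After 1 (visit(W)): cur=W back=1 fwd=0
After 2 (back): cur=HOME back=0 fwd=1
After 3 (forward): cur=W back=1 fwd=0
After 4 (back): cur=HOME back=0 fwd=1
After 5 (forward): cur=W back=1 fwd=0

W 1 0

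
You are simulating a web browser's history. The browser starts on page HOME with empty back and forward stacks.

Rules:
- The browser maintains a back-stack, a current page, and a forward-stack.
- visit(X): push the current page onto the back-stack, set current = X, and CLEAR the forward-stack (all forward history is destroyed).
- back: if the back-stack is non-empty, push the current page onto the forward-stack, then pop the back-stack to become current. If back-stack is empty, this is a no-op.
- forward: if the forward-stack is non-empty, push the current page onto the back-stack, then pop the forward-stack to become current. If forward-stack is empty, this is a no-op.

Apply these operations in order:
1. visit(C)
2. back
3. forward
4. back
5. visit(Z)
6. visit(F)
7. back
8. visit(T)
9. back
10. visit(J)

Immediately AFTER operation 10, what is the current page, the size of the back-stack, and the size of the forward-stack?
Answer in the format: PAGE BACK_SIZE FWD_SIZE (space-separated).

After 1 (visit(C)): cur=C back=1 fwd=0
After 2 (back): cur=HOME back=0 fwd=1
After 3 (forward): cur=C back=1 fwd=0
After 4 (back): cur=HOME back=0 fwd=1
After 5 (visit(Z)): cur=Z back=1 fwd=0
After 6 (visit(F)): cur=F back=2 fwd=0
After 7 (back): cur=Z back=1 fwd=1
After 8 (visit(T)): cur=T back=2 fwd=0
After 9 (back): cur=Z back=1 fwd=1
After 10 (visit(J)): cur=J back=2 fwd=0

J 2 0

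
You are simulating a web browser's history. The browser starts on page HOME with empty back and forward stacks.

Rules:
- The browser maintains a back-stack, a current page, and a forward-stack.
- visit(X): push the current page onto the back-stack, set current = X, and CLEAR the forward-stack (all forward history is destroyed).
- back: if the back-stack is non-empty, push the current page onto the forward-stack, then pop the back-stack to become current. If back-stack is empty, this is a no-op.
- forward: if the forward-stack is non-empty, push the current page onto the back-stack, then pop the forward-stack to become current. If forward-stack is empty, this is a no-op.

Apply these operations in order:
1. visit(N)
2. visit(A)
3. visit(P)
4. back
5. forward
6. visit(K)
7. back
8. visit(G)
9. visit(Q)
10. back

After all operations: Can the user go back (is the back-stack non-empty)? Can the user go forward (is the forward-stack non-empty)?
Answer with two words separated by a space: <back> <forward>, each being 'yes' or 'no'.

After 1 (visit(N)): cur=N back=1 fwd=0
After 2 (visit(A)): cur=A back=2 fwd=0
After 3 (visit(P)): cur=P back=3 fwd=0
After 4 (back): cur=A back=2 fwd=1
After 5 (forward): cur=P back=3 fwd=0
After 6 (visit(K)): cur=K back=4 fwd=0
After 7 (back): cur=P back=3 fwd=1
After 8 (visit(G)): cur=G back=4 fwd=0
After 9 (visit(Q)): cur=Q back=5 fwd=0
After 10 (back): cur=G back=4 fwd=1

Answer: yes yes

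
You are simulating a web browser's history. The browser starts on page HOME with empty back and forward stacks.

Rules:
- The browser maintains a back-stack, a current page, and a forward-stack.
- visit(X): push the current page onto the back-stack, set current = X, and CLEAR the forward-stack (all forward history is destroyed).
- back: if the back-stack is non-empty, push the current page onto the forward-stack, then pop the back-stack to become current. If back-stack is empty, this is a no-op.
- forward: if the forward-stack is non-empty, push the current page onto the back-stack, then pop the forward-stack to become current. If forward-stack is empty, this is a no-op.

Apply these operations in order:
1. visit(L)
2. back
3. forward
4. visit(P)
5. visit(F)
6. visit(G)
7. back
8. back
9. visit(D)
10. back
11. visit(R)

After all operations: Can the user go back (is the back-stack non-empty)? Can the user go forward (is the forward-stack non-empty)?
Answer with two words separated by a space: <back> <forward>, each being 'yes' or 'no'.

Answer: yes no

Derivation:
After 1 (visit(L)): cur=L back=1 fwd=0
After 2 (back): cur=HOME back=0 fwd=1
After 3 (forward): cur=L back=1 fwd=0
After 4 (visit(P)): cur=P back=2 fwd=0
After 5 (visit(F)): cur=F back=3 fwd=0
After 6 (visit(G)): cur=G back=4 fwd=0
After 7 (back): cur=F back=3 fwd=1
After 8 (back): cur=P back=2 fwd=2
After 9 (visit(D)): cur=D back=3 fwd=0
After 10 (back): cur=P back=2 fwd=1
After 11 (visit(R)): cur=R back=3 fwd=0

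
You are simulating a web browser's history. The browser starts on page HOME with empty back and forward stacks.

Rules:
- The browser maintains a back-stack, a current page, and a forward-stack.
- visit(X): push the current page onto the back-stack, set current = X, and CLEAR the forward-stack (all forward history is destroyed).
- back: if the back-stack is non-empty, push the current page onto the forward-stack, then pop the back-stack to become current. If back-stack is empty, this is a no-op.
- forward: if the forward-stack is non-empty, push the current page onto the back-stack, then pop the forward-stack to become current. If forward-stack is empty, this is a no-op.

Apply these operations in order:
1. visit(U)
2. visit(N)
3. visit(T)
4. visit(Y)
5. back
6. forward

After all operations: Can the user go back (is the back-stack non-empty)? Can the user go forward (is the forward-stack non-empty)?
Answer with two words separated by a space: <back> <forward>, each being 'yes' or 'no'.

Answer: yes no

Derivation:
After 1 (visit(U)): cur=U back=1 fwd=0
After 2 (visit(N)): cur=N back=2 fwd=0
After 3 (visit(T)): cur=T back=3 fwd=0
After 4 (visit(Y)): cur=Y back=4 fwd=0
After 5 (back): cur=T back=3 fwd=1
After 6 (forward): cur=Y back=4 fwd=0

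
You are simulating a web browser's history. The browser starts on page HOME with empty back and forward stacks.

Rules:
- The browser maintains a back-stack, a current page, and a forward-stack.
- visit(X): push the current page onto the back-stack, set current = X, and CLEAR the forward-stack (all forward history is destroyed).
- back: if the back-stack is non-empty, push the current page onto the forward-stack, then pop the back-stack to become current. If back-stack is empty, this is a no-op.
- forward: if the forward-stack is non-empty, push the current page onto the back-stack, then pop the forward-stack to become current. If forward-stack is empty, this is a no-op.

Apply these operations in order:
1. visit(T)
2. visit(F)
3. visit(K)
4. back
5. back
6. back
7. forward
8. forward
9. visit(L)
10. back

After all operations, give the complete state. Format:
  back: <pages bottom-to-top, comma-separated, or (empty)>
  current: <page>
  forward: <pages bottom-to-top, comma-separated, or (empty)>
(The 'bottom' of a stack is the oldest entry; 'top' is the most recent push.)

After 1 (visit(T)): cur=T back=1 fwd=0
After 2 (visit(F)): cur=F back=2 fwd=0
After 3 (visit(K)): cur=K back=3 fwd=0
After 4 (back): cur=F back=2 fwd=1
After 5 (back): cur=T back=1 fwd=2
After 6 (back): cur=HOME back=0 fwd=3
After 7 (forward): cur=T back=1 fwd=2
After 8 (forward): cur=F back=2 fwd=1
After 9 (visit(L)): cur=L back=3 fwd=0
After 10 (back): cur=F back=2 fwd=1

Answer: back: HOME,T
current: F
forward: L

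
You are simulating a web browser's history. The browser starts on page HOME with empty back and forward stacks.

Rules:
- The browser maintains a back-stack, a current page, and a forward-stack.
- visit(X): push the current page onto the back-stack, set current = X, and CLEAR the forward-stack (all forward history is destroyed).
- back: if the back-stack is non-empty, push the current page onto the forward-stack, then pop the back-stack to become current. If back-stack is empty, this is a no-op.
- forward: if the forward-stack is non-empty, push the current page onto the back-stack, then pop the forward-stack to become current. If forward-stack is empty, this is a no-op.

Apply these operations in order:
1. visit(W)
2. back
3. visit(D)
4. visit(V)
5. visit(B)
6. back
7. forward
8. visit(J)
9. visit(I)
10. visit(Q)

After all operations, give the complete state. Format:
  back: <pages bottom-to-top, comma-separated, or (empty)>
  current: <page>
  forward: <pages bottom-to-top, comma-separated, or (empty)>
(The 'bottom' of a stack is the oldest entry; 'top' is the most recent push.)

Answer: back: HOME,D,V,B,J,I
current: Q
forward: (empty)

Derivation:
After 1 (visit(W)): cur=W back=1 fwd=0
After 2 (back): cur=HOME back=0 fwd=1
After 3 (visit(D)): cur=D back=1 fwd=0
After 4 (visit(V)): cur=V back=2 fwd=0
After 5 (visit(B)): cur=B back=3 fwd=0
After 6 (back): cur=V back=2 fwd=1
After 7 (forward): cur=B back=3 fwd=0
After 8 (visit(J)): cur=J back=4 fwd=0
After 9 (visit(I)): cur=I back=5 fwd=0
After 10 (visit(Q)): cur=Q back=6 fwd=0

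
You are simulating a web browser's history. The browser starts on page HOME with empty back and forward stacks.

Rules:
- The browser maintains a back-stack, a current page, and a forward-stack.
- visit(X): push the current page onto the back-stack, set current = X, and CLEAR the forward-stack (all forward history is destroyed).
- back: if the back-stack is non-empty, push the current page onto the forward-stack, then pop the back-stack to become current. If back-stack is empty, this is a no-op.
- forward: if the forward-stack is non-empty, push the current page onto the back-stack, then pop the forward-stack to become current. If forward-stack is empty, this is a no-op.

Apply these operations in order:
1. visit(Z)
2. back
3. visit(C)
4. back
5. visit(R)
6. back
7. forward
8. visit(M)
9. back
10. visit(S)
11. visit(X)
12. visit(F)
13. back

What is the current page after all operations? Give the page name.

After 1 (visit(Z)): cur=Z back=1 fwd=0
After 2 (back): cur=HOME back=0 fwd=1
After 3 (visit(C)): cur=C back=1 fwd=0
After 4 (back): cur=HOME back=0 fwd=1
After 5 (visit(R)): cur=R back=1 fwd=0
After 6 (back): cur=HOME back=0 fwd=1
After 7 (forward): cur=R back=1 fwd=0
After 8 (visit(M)): cur=M back=2 fwd=0
After 9 (back): cur=R back=1 fwd=1
After 10 (visit(S)): cur=S back=2 fwd=0
After 11 (visit(X)): cur=X back=3 fwd=0
After 12 (visit(F)): cur=F back=4 fwd=0
After 13 (back): cur=X back=3 fwd=1

Answer: X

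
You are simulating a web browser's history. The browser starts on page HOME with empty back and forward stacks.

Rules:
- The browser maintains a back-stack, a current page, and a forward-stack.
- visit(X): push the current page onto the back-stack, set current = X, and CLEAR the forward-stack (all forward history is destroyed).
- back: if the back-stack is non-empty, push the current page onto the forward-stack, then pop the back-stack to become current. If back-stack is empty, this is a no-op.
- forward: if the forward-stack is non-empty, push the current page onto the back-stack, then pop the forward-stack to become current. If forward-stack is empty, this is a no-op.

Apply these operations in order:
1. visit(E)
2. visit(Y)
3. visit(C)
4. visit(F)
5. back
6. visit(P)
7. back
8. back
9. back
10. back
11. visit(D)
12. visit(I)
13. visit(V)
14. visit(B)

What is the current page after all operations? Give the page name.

Answer: B

Derivation:
After 1 (visit(E)): cur=E back=1 fwd=0
After 2 (visit(Y)): cur=Y back=2 fwd=0
After 3 (visit(C)): cur=C back=3 fwd=0
After 4 (visit(F)): cur=F back=4 fwd=0
After 5 (back): cur=C back=3 fwd=1
After 6 (visit(P)): cur=P back=4 fwd=0
After 7 (back): cur=C back=3 fwd=1
After 8 (back): cur=Y back=2 fwd=2
After 9 (back): cur=E back=1 fwd=3
After 10 (back): cur=HOME back=0 fwd=4
After 11 (visit(D)): cur=D back=1 fwd=0
After 12 (visit(I)): cur=I back=2 fwd=0
After 13 (visit(V)): cur=V back=3 fwd=0
After 14 (visit(B)): cur=B back=4 fwd=0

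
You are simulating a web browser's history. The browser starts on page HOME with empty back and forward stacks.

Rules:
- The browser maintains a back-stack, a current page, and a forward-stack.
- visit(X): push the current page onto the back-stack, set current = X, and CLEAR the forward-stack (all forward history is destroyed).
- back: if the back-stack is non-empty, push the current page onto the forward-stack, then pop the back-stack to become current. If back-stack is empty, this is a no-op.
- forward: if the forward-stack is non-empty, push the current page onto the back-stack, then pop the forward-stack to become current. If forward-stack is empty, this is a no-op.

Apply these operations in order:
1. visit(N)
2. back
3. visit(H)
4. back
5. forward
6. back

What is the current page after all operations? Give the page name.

Answer: HOME

Derivation:
After 1 (visit(N)): cur=N back=1 fwd=0
After 2 (back): cur=HOME back=0 fwd=1
After 3 (visit(H)): cur=H back=1 fwd=0
After 4 (back): cur=HOME back=0 fwd=1
After 5 (forward): cur=H back=1 fwd=0
After 6 (back): cur=HOME back=0 fwd=1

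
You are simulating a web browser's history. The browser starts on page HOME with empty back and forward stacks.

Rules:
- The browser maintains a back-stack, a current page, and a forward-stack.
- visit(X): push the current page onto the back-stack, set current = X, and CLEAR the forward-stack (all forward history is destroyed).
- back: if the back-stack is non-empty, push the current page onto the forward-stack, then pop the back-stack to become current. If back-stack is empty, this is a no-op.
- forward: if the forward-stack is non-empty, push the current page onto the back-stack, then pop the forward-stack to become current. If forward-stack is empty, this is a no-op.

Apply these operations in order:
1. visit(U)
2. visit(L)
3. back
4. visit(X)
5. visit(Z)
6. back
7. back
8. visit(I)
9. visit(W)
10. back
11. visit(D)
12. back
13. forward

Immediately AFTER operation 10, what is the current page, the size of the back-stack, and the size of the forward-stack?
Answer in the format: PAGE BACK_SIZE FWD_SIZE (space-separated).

After 1 (visit(U)): cur=U back=1 fwd=0
After 2 (visit(L)): cur=L back=2 fwd=0
After 3 (back): cur=U back=1 fwd=1
After 4 (visit(X)): cur=X back=2 fwd=0
After 5 (visit(Z)): cur=Z back=3 fwd=0
After 6 (back): cur=X back=2 fwd=1
After 7 (back): cur=U back=1 fwd=2
After 8 (visit(I)): cur=I back=2 fwd=0
After 9 (visit(W)): cur=W back=3 fwd=0
After 10 (back): cur=I back=2 fwd=1

I 2 1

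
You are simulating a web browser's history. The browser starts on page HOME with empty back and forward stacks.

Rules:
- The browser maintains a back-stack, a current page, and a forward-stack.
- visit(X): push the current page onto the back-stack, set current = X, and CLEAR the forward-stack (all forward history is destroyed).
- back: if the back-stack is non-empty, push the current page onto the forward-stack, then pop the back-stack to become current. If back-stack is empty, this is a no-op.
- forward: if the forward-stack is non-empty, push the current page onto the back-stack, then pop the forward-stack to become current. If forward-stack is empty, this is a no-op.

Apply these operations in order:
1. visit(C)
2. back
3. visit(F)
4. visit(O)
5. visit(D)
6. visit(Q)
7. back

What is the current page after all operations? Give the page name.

After 1 (visit(C)): cur=C back=1 fwd=0
After 2 (back): cur=HOME back=0 fwd=1
After 3 (visit(F)): cur=F back=1 fwd=0
After 4 (visit(O)): cur=O back=2 fwd=0
After 5 (visit(D)): cur=D back=3 fwd=0
After 6 (visit(Q)): cur=Q back=4 fwd=0
After 7 (back): cur=D back=3 fwd=1

Answer: D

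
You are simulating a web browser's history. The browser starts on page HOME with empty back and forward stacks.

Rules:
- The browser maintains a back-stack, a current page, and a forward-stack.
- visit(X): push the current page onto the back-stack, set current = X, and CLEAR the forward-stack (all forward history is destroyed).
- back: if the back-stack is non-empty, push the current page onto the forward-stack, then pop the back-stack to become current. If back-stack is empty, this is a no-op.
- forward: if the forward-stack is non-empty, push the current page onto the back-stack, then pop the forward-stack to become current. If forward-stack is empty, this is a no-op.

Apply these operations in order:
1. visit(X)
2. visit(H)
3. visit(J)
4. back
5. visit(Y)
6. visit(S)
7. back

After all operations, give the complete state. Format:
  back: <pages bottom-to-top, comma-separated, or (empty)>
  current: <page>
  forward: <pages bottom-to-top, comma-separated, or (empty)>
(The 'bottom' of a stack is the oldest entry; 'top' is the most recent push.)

After 1 (visit(X)): cur=X back=1 fwd=0
After 2 (visit(H)): cur=H back=2 fwd=0
After 3 (visit(J)): cur=J back=3 fwd=0
After 4 (back): cur=H back=2 fwd=1
After 5 (visit(Y)): cur=Y back=3 fwd=0
After 6 (visit(S)): cur=S back=4 fwd=0
After 7 (back): cur=Y back=3 fwd=1

Answer: back: HOME,X,H
current: Y
forward: S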